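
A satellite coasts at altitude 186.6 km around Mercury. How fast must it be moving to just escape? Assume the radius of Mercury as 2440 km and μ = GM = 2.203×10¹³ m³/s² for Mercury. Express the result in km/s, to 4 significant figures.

v_esc ≈ 4.096 km/s

r = 2440 + 186.6 = 2626.6 km = 2.6266×10⁶ m.
Escape speed v_esc = √(2μ/r) = √(2 × 2.203×10¹³ / 2.627×10⁶) = √(1.677×10⁷) = 4096 m/s.
= 4.096 km/s.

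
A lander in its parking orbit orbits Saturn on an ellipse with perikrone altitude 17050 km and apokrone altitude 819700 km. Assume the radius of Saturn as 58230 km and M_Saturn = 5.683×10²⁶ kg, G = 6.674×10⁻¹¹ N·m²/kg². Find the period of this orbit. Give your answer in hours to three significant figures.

T ≈ 93.2 hours

μ = GM = 6.674×10⁻¹¹ × 5.683×10²⁶ = 3.793×10¹⁶ m³/s².
r_p = 58230 + 17050 = 75280 km = 7.5280×10⁷ m.
r_a = 58230 + 819700 = 877930 km = 8.7793×10⁸ m.
Semi-major axis a = (r_p + r_a)/2 = (75280 + 8.7793×10⁵)/2 = 4.7660×10⁵ km = 4.766×10⁸ m.
By Kepler's third law T = 2π√(a³/μ) = 2π × 5.343×10⁴ = 3.357×10⁵ s.
= 93.25 hours.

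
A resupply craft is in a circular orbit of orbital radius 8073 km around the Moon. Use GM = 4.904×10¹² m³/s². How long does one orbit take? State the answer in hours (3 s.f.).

T ≈ 18.1 hours

r = 8073 km = 8.073×10⁶ m.
Kepler's third law: T = 2π√(r³/μ) = 2π√((8.073×10⁶)³ / 4.904×10¹²).
r³/μ = 1.073×10⁸ s², so T = 2π × 1.036×10⁴ = 6.508×10⁴ s.
Converting: 6.508×10⁴ s ÷ 3600 = 18.08 hours.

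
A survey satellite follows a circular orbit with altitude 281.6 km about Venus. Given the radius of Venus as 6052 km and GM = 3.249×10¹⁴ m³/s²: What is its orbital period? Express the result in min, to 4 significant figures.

r = 6052 + 281.6 = 6333.6 km = 6.3336×10⁶ m.
Kepler's third law: T = 2π√(r³/μ) = 2π√((6.334×10⁶)³ / 3.249×10¹⁴).
r³/μ = 7.820×10⁵ s², so T = 2π × 8.843×10² = 5.556×10³ s.
Converting: 5.556×10³ s ÷ 60.00 = 92.60 min.

T ≈ 92.60 min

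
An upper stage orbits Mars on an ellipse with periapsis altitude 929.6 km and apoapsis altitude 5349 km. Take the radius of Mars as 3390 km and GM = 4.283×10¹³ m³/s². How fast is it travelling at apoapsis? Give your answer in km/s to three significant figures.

v ≈ 1.80 km/s

r_p = 3390 + 929.6 = 4319.6 km = 4.3196×10⁶ m.
r_a = 3390 + 5349 = 8739.0 km = 8.7390×10⁶ m.
Semi-major axis a = (r_p + r_a)/2 = 6529.3 km = 6.529×10⁶ m.
Vis-viva: v² = μ(2/r − 1/a) = 4.283×10¹³ × (2.289×10⁻⁷ − 1.532×10⁻⁷) = 3.242×10⁶ m²/s².
v = 1801 m/s = 1.801 km/s.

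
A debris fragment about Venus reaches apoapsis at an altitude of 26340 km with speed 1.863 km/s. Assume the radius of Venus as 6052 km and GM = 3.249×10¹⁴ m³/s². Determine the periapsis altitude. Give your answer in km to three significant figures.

r_a = 6052 + 26340 = 32392 km = 3.239×10⁷ m.
Specific energy ε = v²/2 − μ/r = -8.295×10⁶ J/kg, so a = −μ/(2ε) = 1.958×10⁷ m.
The apsides satisfy r_p + r_a = 2a, so the periapsis radius is 2a − r_a = 6.777×10⁶ m = 6776.8 km.
Periapsis altitude = 6776.8 − 6052 = 724.79 km.

periapsis altitude ≈ 725 km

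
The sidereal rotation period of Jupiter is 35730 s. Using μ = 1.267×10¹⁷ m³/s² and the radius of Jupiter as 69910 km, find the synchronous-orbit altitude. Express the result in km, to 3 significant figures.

A synchronous orbit has period T, so by Kepler's third law a = (μT²/4π²)^(1/3).
μT²/4π² = 1.267×10¹⁷ × (3.573×10⁴)² / 39.48 = 4.097×10²⁴ m³.
a = 1.600×10⁸ m = 1.6002×10⁵ km.
Altitude h = a − R = 1.6002×10⁵ − 69910 = 90105 km.

h_sync ≈ 90100 km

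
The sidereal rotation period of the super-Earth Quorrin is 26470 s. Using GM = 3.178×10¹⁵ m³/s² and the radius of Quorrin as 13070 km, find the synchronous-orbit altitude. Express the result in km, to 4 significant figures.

h_sync ≈ 25280 km

A synchronous orbit has period T, so by Kepler's third law a = (μT²/4π²)^(1/3).
μT²/4π² = 3.178×10¹⁵ × (2.647×10⁴)² / 39.48 = 5.640×10²² m³.
a = 3.835×10⁷ m = 38350 km.
Altitude h = a − R = 38350 − 13070 = 25280 km.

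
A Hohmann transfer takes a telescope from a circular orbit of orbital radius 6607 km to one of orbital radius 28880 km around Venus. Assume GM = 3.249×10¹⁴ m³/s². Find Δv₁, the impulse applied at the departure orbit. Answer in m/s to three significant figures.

Δv ≈ 1930 m/s

r₁ = 6607 km = 6.607×10⁶ m.
r₂ = 28880 km = 2.888×10⁷ m.
Transfer ellipse a_t = (r₁ + r₂)/2 = 1.774×10⁷ m.
At r₁: circular v_c1 = √(μ/r₁) = 7012 m/s; transfer-periapsis v_p = √[μ(2/r₁ − 1/a_t)] = 8946 m/s.
Δv₁ = v_p − v_c1 = 1934 m/s.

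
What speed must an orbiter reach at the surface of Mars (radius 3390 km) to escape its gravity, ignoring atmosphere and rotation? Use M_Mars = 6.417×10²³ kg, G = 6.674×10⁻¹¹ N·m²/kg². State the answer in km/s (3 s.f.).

v_esc ≈ 5.03 km/s

μ = GM = 6.674×10⁻¹¹ × 6.417×10²³ = 4.283×10¹³ m³/s².
r = R = 3.390×10⁶ m.
Escape speed v_esc = √(2μ/r) = √(2 × 4.283×10¹³ / 3.390×10⁶) = √(2.527×10⁷) = 5027 m/s.
= 5.027 km/s.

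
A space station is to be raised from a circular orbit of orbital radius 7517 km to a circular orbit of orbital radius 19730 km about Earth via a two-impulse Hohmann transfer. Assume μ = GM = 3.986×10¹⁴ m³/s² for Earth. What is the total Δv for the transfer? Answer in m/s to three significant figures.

r₁ = 7517 km = 7.517×10⁶ m.
r₂ = 19730 km = 1.973×10⁷ m.
Transfer ellipse a_t = (r₁ + r₂)/2 = 1.362×10⁷ m.
At r₁: circular v_c1 = √(μ/r₁) = 7282 m/s; transfer-perigee v_p = √[μ(2/r₁ − 1/a_t)] = 8763 m/s.
Δv₁ = v_p − v_c1 = 1481 m/s.
At r₂: circular v_c2 = √(μ/r₂) = 4495 m/s; transfer-apogee v_a = √[μ(2/r₂ − 1/a_t)] = 3339 m/s.
Δv₂ = v_c2 − v_a = 1156 m/s.
Total Δv = Δv₁ + Δv₂ = 2637 m/s.

Δv_total ≈ 2640 m/s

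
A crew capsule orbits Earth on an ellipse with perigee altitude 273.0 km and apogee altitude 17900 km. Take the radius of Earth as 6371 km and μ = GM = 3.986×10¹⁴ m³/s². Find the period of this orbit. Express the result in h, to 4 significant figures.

T ≈ 5.313 h

r_p = 6371 + 273.0 = 6644.0 km = 6.6440×10⁶ m.
r_a = 6371 + 17900 = 24271 km = 2.4271×10⁷ m.
Semi-major axis a = (r_p + r_a)/2 = (6644.0 + 24271)/2 = 15458 km = 1.546×10⁷ m.
By Kepler's third law T = 2π√(a³/μ) = 2π × 3.044×10³ = 1.913×10⁴ s.
= 5.313 h.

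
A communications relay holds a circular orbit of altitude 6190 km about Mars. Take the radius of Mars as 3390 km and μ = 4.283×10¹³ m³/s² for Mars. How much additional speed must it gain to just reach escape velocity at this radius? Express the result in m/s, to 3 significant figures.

r = 3390 + 6190 = 9580.0 km = 9.5800×10⁶ m.
Circular speed v_c = √(μ/r) = 2114 m/s.
Escape speed v_esc = √(2μ/r) = √2 × v_c = 2990 m/s.
Δv = v_esc − v_c = 875.8 m/s.

Δv ≈ 876 m/s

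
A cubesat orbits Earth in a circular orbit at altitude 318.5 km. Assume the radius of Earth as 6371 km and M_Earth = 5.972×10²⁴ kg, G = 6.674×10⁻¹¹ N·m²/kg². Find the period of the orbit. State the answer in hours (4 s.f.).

μ = GM = 6.674×10⁻¹¹ × 5.972×10²⁴ = 3.986×10¹⁴ m³/s².
r = 6371 + 318.5 = 6689.5 km = 6.6895×10⁶ m.
Kepler's third law: T = 2π√(r³/μ) = 2π√((6.690×10⁶)³ / 3.986×10¹⁴).
r³/μ = 7.511×10⁵ s², so T = 2π × 8.666×10² = 5.445×10³ s.
Converting: 5.445×10³ s ÷ 3600 = 1.513 hours.

T ≈ 1.513 hours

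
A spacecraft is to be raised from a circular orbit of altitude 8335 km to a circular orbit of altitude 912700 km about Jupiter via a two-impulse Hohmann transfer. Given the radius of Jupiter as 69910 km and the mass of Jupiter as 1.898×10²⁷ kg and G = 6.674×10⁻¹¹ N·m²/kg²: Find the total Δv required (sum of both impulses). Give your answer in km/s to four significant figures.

μ = GM = 6.674×10⁻¹¹ × 1.898×10²⁷ = 1.267×10¹⁷ m³/s².
r₁ = 69910 + 8335 = 78245 km = 7.8245×10⁷ m.
r₂ = 69910 + 912700 = 982610 km = 9.8261×10⁸ m.
Transfer ellipse a_t = (r₁ + r₂)/2 = 5.304×10⁸ m.
At r₁: circular v_c1 = √(μ/r₁) = 40240 m/s; transfer-perijove v_p = √[μ(2/r₁ − 1/a_t)] = 54760 m/s.
Δv₁ = v_p − v_c1 = 14530 m/s.
At r₂: circular v_c2 = √(μ/r₂) = 11350 m/s; transfer-apojove v_a = √[μ(2/r₂ − 1/a_t)] = 4361 m/s.
Δv₂ = v_c2 − v_a = 6993 m/s.
Total Δv = Δv₁ + Δv₂ = 21520 m/s = 21.52 km/s.

Δv_total ≈ 21.52 km/s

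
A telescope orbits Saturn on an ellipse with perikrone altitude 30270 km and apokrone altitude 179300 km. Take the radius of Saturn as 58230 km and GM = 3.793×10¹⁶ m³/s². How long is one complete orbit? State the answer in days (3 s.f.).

T ≈ 0.777 days

r_p = 58230 + 30270 = 88500 km = 8.8500×10⁷ m.
r_a = 58230 + 179300 = 237530 km = 2.3753×10⁸ m.
Semi-major axis a = (r_p + r_a)/2 = (88500 + 2.3753×10⁵)/2 = 1.6302×10⁵ km = 1.630×10⁸ m.
By Kepler's third law T = 2π√(a³/μ) = 2π × 1.069×10⁴ = 6.715×10⁴ s.
= 0.7772 days.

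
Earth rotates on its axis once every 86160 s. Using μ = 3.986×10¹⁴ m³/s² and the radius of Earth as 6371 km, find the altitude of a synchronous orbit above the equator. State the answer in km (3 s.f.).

A synchronous orbit has period T, so by Kepler's third law a = (μT²/4π²)^(1/3).
μT²/4π² = 3.986×10¹⁴ × (8.616×10⁴)² / 39.48 = 7.495×10²² m³.
a = 4.216×10⁷ m = 42163 km.
Altitude h = a − R = 42163 − 6371 = 35792 km.

h_sync ≈ 35800 km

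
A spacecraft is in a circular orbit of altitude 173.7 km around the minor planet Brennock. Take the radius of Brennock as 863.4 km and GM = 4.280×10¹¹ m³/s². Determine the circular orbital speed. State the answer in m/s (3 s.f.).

r = 863.4 + 173.7 = 1037.1 km = 1.0371×10⁶ m.
For a circular orbit v = √(μ/r) = √(4.280×10¹¹ / 1.037×10⁶) = √(4.127×10⁵) = 642.4 m/s.

v ≈ 642 m/s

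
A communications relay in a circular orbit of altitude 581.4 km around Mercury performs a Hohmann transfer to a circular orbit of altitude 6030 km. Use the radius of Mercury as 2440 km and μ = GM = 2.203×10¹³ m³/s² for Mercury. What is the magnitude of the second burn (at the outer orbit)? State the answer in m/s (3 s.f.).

r₁ = 2440 + 581.4 = 3021.4 km = 3.0214×10⁶ m.
r₂ = 2440 + 6030 = 8470.0 km = 8.4700×10⁶ m.
Transfer ellipse a_t = (r₁ + r₂)/2 = 5.746×10⁶ m.
At r₁: circular v_c1 = √(μ/r₁) = 2700 m/s; transfer-periherm v_p = √[μ(2/r₁ − 1/a_t)] = 3278 m/s.
At r₂: circular v_c2 = √(μ/r₂) = 1613 m/s; transfer-apoherm v_a = √[μ(2/r₂ − 1/a_t)] = 1169 m/s.
Δv₂ = v_c2 − v_a = 443.2 m/s.

Δv ≈ 443 m/s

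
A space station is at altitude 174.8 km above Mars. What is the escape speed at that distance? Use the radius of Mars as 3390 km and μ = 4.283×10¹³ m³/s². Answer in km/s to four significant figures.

r = 3390 + 174.8 = 3564.8 km = 3.5648×10⁶ m.
Escape speed v_esc = √(2μ/r) = √(2 × 4.283×10¹³ / 3.565×10⁶) = √(2.403×10⁷) = 4902 m/s.
= 4.902 km/s.

v_esc ≈ 4.902 km/s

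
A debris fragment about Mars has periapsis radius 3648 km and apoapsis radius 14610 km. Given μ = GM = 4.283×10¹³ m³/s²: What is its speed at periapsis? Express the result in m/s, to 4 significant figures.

v ≈ 4335 m/s

Semi-major axis a = (r_p + r_a)/2 = 9129.0 km = 9.129×10⁶ m.
Vis-viva: v² = μ(2/r − 1/a) = 4.283×10¹³ × (5.482×10⁻⁷ − 1.095×10⁻⁷) = 1.879×10⁷ m²/s².
v = 4335 m/s.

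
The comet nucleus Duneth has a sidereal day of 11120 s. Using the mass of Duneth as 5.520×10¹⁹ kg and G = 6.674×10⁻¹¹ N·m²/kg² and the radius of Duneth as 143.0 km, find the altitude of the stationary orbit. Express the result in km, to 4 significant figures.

h_sync ≈ 82.97 km

μ = GM = 6.674×10⁻¹¹ × 5.520×10¹⁹ = 3.684×10⁹ m³/s².
A synchronous orbit has period T, so by Kepler's third law a = (μT²/4π²)^(1/3).
μT²/4π² = 3.684×10⁹ × (1.112×10⁴)² / 39.48 = 1.154×10¹⁶ m³.
a = 2.260×10⁵ m = 225.97 km.
Altitude h = a − R = 225.97 − 143.0 = 82.974 km.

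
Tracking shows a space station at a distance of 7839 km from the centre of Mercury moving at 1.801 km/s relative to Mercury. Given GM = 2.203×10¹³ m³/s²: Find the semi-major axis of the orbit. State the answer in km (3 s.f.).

r = 7.839×10⁶ m.
Vis-viva rearranged: 1/a = 2/r − v²/μ = 2.551×10⁻⁷ − 1.472×10⁻⁷ = 1.079×10⁻⁷ m⁻¹.
a = 9.268×10⁶ m = 9267.9 km.

a ≈ 9270 km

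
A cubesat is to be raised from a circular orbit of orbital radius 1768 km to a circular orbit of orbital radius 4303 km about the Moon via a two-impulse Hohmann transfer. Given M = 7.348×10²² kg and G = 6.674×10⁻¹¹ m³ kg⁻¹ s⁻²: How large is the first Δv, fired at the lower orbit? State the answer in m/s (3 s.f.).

Δv ≈ 317 m/s

μ = GM = 6.674×10⁻¹¹ × 7.348×10²² = 4.904×10¹² m³/s².
r₁ = 1768 km = 1.768×10⁶ m.
r₂ = 4303 km = 4.303×10⁶ m.
Transfer ellipse a_t = (r₁ + r₂)/2 = 3.036×10⁶ m.
At r₁: circular v_c1 = √(μ/r₁) = 1665 m/s; transfer-perilune v_p = √[μ(2/r₁ − 1/a_t)] = 1983 m/s.
Δv₁ = v_p − v_c1 = 317.5 m/s.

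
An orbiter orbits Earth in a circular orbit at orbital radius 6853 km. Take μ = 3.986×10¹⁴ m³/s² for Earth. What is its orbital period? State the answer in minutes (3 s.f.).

T ≈ 94.1 minutes

r = 6853 km = 6.853×10⁶ m.
Kepler's third law: T = 2π√(r³/μ) = 2π√((6.853×10⁶)³ / 3.986×10¹⁴).
r³/μ = 8.074×10⁵ s², so T = 2π × 8.986×10² = 5.646×10³ s.
Converting: 5.646×10³ s ÷ 60.00 = 94.10 minutes.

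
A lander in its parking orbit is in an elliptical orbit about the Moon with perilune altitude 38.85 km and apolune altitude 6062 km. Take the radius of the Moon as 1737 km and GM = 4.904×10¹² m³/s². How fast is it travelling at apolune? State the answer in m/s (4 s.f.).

v ≈ 483.0 m/s

r_p = 1737 + 38.85 = 1775.8 km = 1.7758×10⁶ m.
r_a = 1737 + 6062 = 7799.0 km = 7.7990×10⁶ m.
Semi-major axis a = (r_p + r_a)/2 = 4787.4 km = 4.787×10⁶ m.
Vis-viva: v² = μ(2/r − 1/a) = 4.904×10¹² × (2.564×10⁻⁷ − 2.089×10⁻⁷) = 2.332×10⁵ m²/s².
v = 483.0 m/s.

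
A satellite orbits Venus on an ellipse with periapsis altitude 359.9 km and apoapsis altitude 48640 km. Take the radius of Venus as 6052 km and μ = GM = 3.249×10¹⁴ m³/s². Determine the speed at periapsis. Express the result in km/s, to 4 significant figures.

v ≈ 9.524 km/s

r_p = 6052 + 359.9 = 6411.9 km = 6.4119×10⁶ m.
r_a = 6052 + 48640 = 54692 km = 5.4692×10⁷ m.
Semi-major axis a = (r_p + r_a)/2 = 30552 km = 3.055×10⁷ m.
Vis-viva: v² = μ(2/r − 1/a) = 3.249×10¹⁴ × (3.119×10⁻⁷ − 3.273×10⁻⁸) = 9.071×10⁷ m²/s².
v = 9524 m/s = 9.524 km/s.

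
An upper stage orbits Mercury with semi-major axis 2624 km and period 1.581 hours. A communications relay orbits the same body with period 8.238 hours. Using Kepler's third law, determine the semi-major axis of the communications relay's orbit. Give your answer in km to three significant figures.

Kepler's third law: a³ ∝ T², so a₂ = a₁ (T₂/T₁)^(2/3).
T₂/T₁ = 5.211, (T₂/T₁)^(2/3) = 3.006.
a₂ = 2624 × 3.006 = 7887 km.

a₂ ≈ 7890 km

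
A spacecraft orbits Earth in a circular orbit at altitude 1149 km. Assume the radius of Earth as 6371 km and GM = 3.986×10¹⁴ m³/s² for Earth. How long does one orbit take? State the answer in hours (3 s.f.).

T ≈ 1.80 hours

r = 6371 + 1149 = 7520.0 km = 7.5200×10⁶ m.
Kepler's third law: T = 2π√(r³/μ) = 2π√((7.520×10⁶)³ / 3.986×10¹⁴).
r³/μ = 1.067×10⁶ s², so T = 2π × 1.033×10³ = 6.490×10³ s.
Converting: 6.490×10³ s ÷ 3600 = 1.803 hours.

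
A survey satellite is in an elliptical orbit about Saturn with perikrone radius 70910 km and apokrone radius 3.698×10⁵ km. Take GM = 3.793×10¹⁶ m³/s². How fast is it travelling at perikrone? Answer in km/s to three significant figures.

Semi-major axis a = (r_p + r_a)/2 = 2.2036×10⁵ km = 2.204×10⁸ m.
Vis-viva: v² = μ(2/r − 1/a) = 3.793×10¹⁶ × (2.820×10⁻⁸ − 4.538×10⁻⁹) = 8.977×10⁸ m²/s².
v = 29960 m/s = 29.96 km/s.

v ≈ 30.0 km/s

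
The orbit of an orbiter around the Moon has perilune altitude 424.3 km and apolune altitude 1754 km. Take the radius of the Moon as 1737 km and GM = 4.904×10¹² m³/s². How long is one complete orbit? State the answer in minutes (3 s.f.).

T ≈ 225 minutes

r_p = 1737 + 424.3 = 2161.3 km = 2.1613×10⁶ m.
r_a = 1737 + 1754 = 3491.0 km = 3.4910×10⁶ m.
Semi-major axis a = (r_p + r_a)/2 = (2161.3 + 3491.0)/2 = 2826.2 km = 2.826×10⁶ m.
By Kepler's third law T = 2π√(a³/μ) = 2π × 2.145×10³ = 1.348×10⁴ s.
= 224.7 minutes.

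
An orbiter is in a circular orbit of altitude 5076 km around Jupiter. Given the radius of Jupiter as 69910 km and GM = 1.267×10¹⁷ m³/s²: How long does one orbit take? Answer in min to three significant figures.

T ≈ 191 min

r = 69910 + 5076 = 74986 km = 7.4986×10⁷ m.
Kepler's third law: T = 2π√(r³/μ) = 2π√((7.499×10⁷)³ / 1.267×10¹⁷).
r³/μ = 3.328×10⁶ s², so T = 2π × 1.824×10³ = 1.146×10⁴ s.
Converting: 1.146×10⁴ s ÷ 60.00 = 191.0 min.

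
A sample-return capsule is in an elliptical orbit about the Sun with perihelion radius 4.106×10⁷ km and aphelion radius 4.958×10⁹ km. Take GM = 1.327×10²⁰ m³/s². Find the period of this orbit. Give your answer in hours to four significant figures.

T ≈ 598700 hours

Semi-major axis a = (r_p + r_a)/2 = (4.1060×10⁷ + 4.9580×10⁹)/2 = 2.4995×10⁹ km = 2.500×10¹² m.
By Kepler's third law T = 2π√(a³/μ) = 2π × 3.430×10⁸ = 2.155×10⁹ s.
= 5.987×10⁵ hours.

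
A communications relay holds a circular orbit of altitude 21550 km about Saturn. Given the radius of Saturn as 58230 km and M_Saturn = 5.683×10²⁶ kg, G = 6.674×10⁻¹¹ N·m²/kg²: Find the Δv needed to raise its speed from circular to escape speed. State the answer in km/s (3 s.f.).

Δv ≈ 9.03 km/s

μ = GM = 6.674×10⁻¹¹ × 5.683×10²⁶ = 3.793×10¹⁶ m³/s².
r = 58230 + 21550 = 79780 km = 7.9780×10⁷ m.
Circular speed v_c = √(μ/r) = 21800 m/s.
Escape speed v_esc = √(2μ/r) = √2 × v_c = 30840 m/s.
Δv = v_esc − v_c = 9031 m/s = 9.031 km/s.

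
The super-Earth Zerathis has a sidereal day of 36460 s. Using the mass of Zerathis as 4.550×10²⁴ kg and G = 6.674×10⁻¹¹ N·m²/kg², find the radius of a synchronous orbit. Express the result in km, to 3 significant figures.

r_sync ≈ 21700 km

μ = GM = 6.674×10⁻¹¹ × 4.550×10²⁴ = 3.037×10¹⁴ m³/s².
A synchronous orbit has period T, so by Kepler's third law a = (μT²/4π²)^(1/3).
μT²/4π² = 3.037×10¹⁴ × (3.646×10⁴)² / 39.48 = 1.023×10²² m³.
a = 2.170×10⁷ m = 21705 km.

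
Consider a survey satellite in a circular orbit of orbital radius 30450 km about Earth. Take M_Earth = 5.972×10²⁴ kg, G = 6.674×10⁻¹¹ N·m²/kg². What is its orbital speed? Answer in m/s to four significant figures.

μ = GM = 6.674×10⁻¹¹ × 5.972×10²⁴ = 3.986×10¹⁴ m³/s².
r = 30450 km = 3.045×10⁷ m.
For a circular orbit v = √(μ/r) = √(3.986×10¹⁴ / 3.045×10⁷) = √(1.309×10⁷) = 3618 m/s.

v ≈ 3618 m/s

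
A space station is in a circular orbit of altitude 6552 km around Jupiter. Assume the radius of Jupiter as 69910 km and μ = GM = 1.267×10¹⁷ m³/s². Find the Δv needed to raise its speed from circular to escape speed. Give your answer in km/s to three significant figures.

r = 69910 + 6552 = 76462 km = 7.6462×10⁷ m.
Circular speed v_c = √(μ/r) = 40710 m/s.
Escape speed v_esc = √(2μ/r) = √2 × v_c = 57570 m/s.
Δv = v_esc − v_c = 16860 m/s = 16.86 km/s.

Δv ≈ 16.9 km/s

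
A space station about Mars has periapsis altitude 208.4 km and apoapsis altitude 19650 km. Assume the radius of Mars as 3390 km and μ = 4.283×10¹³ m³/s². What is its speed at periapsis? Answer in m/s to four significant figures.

v ≈ 4538 m/s

r_p = 3390 + 208.4 = 3598.4 km = 3.5984×10⁶ m.
r_a = 3390 + 19650 = 23040 km = 2.3040×10⁷ m.
Semi-major axis a = (r_p + r_a)/2 = 13319 km = 1.332×10⁷ m.
Vis-viva: v² = μ(2/r − 1/a) = 4.283×10¹³ × (5.558×10⁻⁷ − 7.508×10⁻⁸) = 2.059×10⁷ m²/s².
v = 4538 m/s.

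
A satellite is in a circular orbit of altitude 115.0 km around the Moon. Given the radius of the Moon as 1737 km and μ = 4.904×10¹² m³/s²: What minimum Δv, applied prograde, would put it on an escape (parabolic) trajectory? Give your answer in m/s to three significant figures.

r = 1737 + 115.0 = 1852.0 km = 1.8520×10⁶ m.
Circular speed v_c = √(μ/r) = 1627 m/s.
Escape speed v_esc = √(2μ/r) = √2 × v_c = 2301 m/s.
Δv = v_esc − v_c = 674.0 m/s.

Δv ≈ 674 m/s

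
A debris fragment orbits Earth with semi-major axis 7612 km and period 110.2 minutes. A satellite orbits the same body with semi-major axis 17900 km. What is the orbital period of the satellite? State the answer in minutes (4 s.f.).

T₂ ≈ 397.4 minutes

Kepler's third law: T² ∝ a³, so T₂ = T₁ (a₂/a₁)^(3/2).
a₂/a₁ = 2.352, (a₂/a₁)^(3/2) = 3.606.
T₂ = 110.2 × 3.606 = 397.4 minutes.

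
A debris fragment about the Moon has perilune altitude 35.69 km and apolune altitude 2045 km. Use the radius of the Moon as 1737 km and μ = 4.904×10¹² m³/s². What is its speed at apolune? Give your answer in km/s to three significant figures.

v ≈ 0.91 km/s

r_p = 1737 + 35.69 = 1772.7 km = 1.7727×10⁶ m.
r_a = 1737 + 2045 = 3782.0 km = 3.7820×10⁶ m.
Semi-major axis a = (r_p + r_a)/2 = 2777.3 km = 2.777×10⁶ m.
Vis-viva: v² = μ(2/r − 1/a) = 4.904×10¹² × (5.288×10⁻⁷ − 3.601×10⁻⁷) = 8.276×10⁵ m²/s².
v = 909.7 m/s = 0.9097 km/s.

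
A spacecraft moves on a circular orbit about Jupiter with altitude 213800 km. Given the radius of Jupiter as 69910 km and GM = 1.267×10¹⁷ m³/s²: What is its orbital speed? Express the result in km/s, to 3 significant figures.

r = 69910 + 213800 = 283710 km = 2.8371×10⁸ m.
For a circular orbit v = √(μ/r) = √(1.267×10¹⁷ / 2.837×10⁸) = √(4.466×10⁸) = 21130 m/s.
That is 21.13 km/s.

v ≈ 21.1 km/s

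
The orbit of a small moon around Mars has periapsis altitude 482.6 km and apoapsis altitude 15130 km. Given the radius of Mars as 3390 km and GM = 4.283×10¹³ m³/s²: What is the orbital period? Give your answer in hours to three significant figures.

T ≈ 9.99 hours

r_p = 3390 + 482.6 = 3872.6 km = 3.8726×10⁶ m.
r_a = 3390 + 15130 = 18520 km = 1.8520×10⁷ m.
Semi-major axis a = (r_p + r_a)/2 = (3872.6 + 18520)/2 = 11196 km = 1.120×10⁷ m.
By Kepler's third law T = 2π√(a³/μ) = 2π × 5.725×10³ = 3.597×10⁴ s.
= 9.991 hours.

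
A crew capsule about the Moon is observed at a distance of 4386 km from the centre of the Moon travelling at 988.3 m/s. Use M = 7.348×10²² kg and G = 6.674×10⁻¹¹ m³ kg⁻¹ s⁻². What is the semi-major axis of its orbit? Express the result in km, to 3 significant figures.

a ≈ 3890 km

μ = GM = 6.674×10⁻¹¹ × 7.348×10²² = 4.904×10¹² m³/s².
r = 4.386×10⁶ m.
Specific orbital energy ε = v²/2 − μ/r = (988.3)²/2 − 4.904×10¹²/4.386×10⁶ = -6.297×10⁵ J/kg.
Since ε = −μ/(2a), a = −μ/(2ε) = 3.894×10⁶ m = 3893.7 km.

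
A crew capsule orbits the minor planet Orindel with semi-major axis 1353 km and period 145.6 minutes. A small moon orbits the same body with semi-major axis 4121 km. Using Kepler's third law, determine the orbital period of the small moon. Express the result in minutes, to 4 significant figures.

T₂ ≈ 774.0 minutes

Kepler's third law: T² ∝ a³, so T₂ = T₁ (a₂/a₁)^(3/2).
a₂/a₁ = 3.046, (a₂/a₁)^(3/2) = 5.316.
T₂ = 145.6 × 5.316 = 774.0 minutes.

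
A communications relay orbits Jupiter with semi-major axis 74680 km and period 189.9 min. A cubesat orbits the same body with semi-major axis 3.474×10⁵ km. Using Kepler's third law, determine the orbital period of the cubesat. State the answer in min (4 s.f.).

Kepler's third law: T² ∝ a³, so T₂ = T₁ (a₂/a₁)^(3/2).
a₂/a₁ = 4.652, (a₂/a₁)^(3/2) = 10.03.
T₂ = 189.9 × 10.03 = 1905 min.

T₂ ≈ 1905 min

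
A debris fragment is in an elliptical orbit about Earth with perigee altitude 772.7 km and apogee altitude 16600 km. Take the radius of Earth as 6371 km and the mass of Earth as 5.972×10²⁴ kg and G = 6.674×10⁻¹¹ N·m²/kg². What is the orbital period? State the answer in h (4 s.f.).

μ = GM = 6.674×10⁻¹¹ × 5.972×10²⁴ = 3.986×10¹⁴ m³/s².
r_p = 6371 + 772.7 = 7143.7 km = 7.1437×10⁶ m.
r_a = 6371 + 16600 = 22971 km = 2.2971×10⁷ m.
Semi-major axis a = (r_p + r_a)/2 = (7143.7 + 22971)/2 = 15057 km = 1.506×10⁷ m.
By Kepler's third law T = 2π√(a³/μ) = 2π × 2.927×10³ = 1.839×10⁴ s.
= 5.108 h.

T ≈ 5.108 h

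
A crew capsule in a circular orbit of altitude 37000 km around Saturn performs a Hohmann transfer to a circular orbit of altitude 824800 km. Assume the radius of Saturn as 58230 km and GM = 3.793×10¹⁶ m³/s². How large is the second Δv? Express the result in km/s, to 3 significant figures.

Δv ≈ 3.66 km/s

r₁ = 58230 + 37000 = 95230 km = 9.5230×10⁷ m.
r₂ = 58230 + 824800 = 883030 km = 8.8303×10⁸ m.
Transfer ellipse a_t = (r₁ + r₂)/2 = 4.891×10⁸ m.
At r₁: circular v_c1 = √(μ/r₁) = 19960 m/s; transfer-perikrone v_p = √[μ(2/r₁ − 1/a_t)] = 26820 m/s.
At r₂: circular v_c2 = √(μ/r₂) = 6554 m/s; transfer-apokrone v_a = √[μ(2/r₂ − 1/a_t)] = 2892 m/s.
Δv₂ = v_c2 − v_a = 3662 m/s.
= 3.662 km/s.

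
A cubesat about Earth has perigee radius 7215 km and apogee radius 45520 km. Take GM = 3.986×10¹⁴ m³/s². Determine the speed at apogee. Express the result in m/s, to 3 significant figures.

v ≈ 1550 m/s

Semi-major axis a = (r_p + r_a)/2 = 26368 km = 2.637×10⁷ m.
Vis-viva: v² = μ(2/r − 1/a) = 3.986×10¹⁴ × (4.394×10⁻⁸ − 3.793×10⁻⁸) = 2.396×10⁶ m²/s².
v = 1548 m/s.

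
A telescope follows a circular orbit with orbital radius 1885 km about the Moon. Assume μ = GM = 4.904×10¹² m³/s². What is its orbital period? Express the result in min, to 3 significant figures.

r = 1885 km = 1.885×10⁶ m.
Kepler's third law: T = 2π√(r³/μ) = 2π√((1.885×10⁶)³ / 4.904×10¹²).
r³/μ = 1.366×10⁶ s², so T = 2π × 1.169×10³ = 7.343×10³ s.
Converting: 7.343×10³ s ÷ 60.00 = 122.4 min.

T ≈ 122 min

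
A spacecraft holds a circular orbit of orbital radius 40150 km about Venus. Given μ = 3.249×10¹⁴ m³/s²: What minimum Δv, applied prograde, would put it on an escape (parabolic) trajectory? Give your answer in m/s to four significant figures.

r = 40150 km = 4.015×10⁷ m.
Circular speed v_c = √(μ/r) = 2845 m/s.
Escape speed v_esc = √(2μ/r) = √2 × v_c = 4023 m/s.
Δv = v_esc − v_c = 1178 m/s.

Δv ≈ 1178 m/s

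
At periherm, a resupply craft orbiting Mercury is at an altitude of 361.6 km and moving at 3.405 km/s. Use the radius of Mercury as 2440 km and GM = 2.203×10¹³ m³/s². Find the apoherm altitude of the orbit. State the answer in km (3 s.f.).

apoherm altitude ≈ 5420 km

r_p = 2440 + 361.6 = 2801.6 km = 2.802×10⁶ m.
Specific energy ε = v²/2 − μ/r = -2.066×10⁶ J/kg, so a = −μ/(2ε) = 5.331×10⁶ m.
The apsides satisfy r_p + r_a = 2a, so the apoherm radius is 2a − r_p = 7.860×10⁶ m = 7859.7 km.
Apoherm altitude = 7859.7 − 2440 = 5419.7 km.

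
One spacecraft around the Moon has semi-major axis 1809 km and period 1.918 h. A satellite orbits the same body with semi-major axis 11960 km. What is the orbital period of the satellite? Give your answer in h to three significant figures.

Kepler's third law: T² ∝ a³, so T₂ = T₁ (a₂/a₁)^(3/2).
a₂/a₁ = 6.611, (a₂/a₁)^(3/2) = 17.00.
T₂ = 1.918 × 17.00 = 32.61 h.

T₂ ≈ 32.6 h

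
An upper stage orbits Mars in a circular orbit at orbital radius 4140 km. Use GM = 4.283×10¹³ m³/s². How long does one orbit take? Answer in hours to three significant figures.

r = 4140 km = 4.140×10⁶ m.
Kepler's third law: T = 2π√(r³/μ) = 2π√((4.140×10⁶)³ / 4.283×10¹³).
r³/μ = 1.657×10⁶ s², so T = 2π × 1.287×10³ = 8.087×10³ s.
Converting: 8.087×10³ s ÷ 3600 = 2.246 hours.

T ≈ 2.25 hours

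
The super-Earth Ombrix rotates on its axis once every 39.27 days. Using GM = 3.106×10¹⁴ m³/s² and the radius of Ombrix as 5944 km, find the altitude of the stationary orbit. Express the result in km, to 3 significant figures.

h_sync ≈ 4.43×10⁵ km

T = 39.27 days = 3.393×10⁶ s.
A synchronous orbit has period T, so by Kepler's third law a = (μT²/4π²)^(1/3).
μT²/4π² = 3.106×10¹⁴ × (3.393×10⁶)² / 39.48 = 9.057×10²⁵ m³.
a = 4.491×10⁸ m = 4.4909×10⁵ km.
Altitude h = a − R = 4.4909×10⁵ − 5944 = 4.4314×10⁵ km.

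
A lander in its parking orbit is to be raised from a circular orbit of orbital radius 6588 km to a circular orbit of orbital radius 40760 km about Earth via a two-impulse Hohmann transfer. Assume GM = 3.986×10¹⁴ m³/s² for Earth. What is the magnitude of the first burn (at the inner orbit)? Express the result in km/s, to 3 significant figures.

Δv ≈ 2.43 km/s

r₁ = 6588 km = 6.588×10⁶ m.
r₂ = 40760 km = 4.076×10⁷ m.
Transfer ellipse a_t = (r₁ + r₂)/2 = 2.367×10⁷ m.
At r₁: circular v_c1 = √(μ/r₁) = 7778 m/s; transfer-perigee v_p = √[μ(2/r₁ − 1/a_t)] = 10210 m/s.
Δv₁ = v_p − v_c1 = 2428 m/s.
= 2.428 km/s.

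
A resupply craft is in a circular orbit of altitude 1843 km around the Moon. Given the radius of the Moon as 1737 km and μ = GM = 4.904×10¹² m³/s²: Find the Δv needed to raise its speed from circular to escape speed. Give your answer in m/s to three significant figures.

Δv ≈ 485 m/s

r = 1737 + 1843 = 3580.0 km = 3.5800×10⁶ m.
Circular speed v_c = √(μ/r) = 1170 m/s.
Escape speed v_esc = √(2μ/r) = √2 × v_c = 1655 m/s.
Δv = v_esc − v_c = 484.8 m/s.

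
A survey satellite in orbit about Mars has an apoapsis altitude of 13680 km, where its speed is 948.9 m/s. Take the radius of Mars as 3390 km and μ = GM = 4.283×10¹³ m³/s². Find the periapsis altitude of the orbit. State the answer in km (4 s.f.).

periapsis altitude ≈ 342.6 km

r_a = 3390 + 13680 = 17070 km = 1.707×10⁷ m.
Specific energy ε = v²/2 − μ/r = -2.059×10⁶ J/kg, so a = −μ/(2ε) = 1.040×10⁷ m.
The apsides satisfy r_p + r_a = 2a, so the periapsis radius is 2a − r_a = 3.733×10⁶ m = 3732.6 km.
Periapsis altitude = 3732.6 − 3390 = 342.63 km.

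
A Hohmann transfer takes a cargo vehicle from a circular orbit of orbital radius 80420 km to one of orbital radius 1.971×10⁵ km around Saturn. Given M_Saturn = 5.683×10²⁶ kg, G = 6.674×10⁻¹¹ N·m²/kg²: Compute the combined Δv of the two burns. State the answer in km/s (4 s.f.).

Δv_total ≈ 7.477 km/s

μ = GM = 6.674×10⁻¹¹ × 5.683×10²⁶ = 3.793×10¹⁶ m³/s².
r₁ = 80420 km = 8.042×10⁷ m.
r₂ = 1.971×10⁵ km = 1.971×10⁸ m.
Transfer ellipse a_t = (r₁ + r₂)/2 = 1.388×10⁸ m.
At r₁: circular v_c1 = √(μ/r₁) = 21720 m/s; transfer-perikrone v_p = √[μ(2/r₁ − 1/a_t)] = 25880 m/s.
Δv₁ = v_p − v_c1 = 4166 m/s.
At r₂: circular v_c2 = √(μ/r₂) = 13870 m/s; transfer-apokrone v_a = √[μ(2/r₂ − 1/a_t)] = 10560 m/s.
Δv₂ = v_c2 − v_a = 3311 m/s.
Total Δv = Δv₁ + Δv₂ = 7477 m/s = 7.477 km/s.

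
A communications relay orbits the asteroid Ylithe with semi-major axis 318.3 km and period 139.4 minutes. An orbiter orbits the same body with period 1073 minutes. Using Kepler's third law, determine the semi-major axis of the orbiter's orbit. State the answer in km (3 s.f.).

a₂ ≈ 1240 km

Kepler's third law: a³ ∝ T², so a₂ = a₁ (T₂/T₁)^(2/3).
T₂/T₁ = 7.697, (T₂/T₁)^(2/3) = 3.898.
a₂ = 318.3 × 3.898 = 1241 km.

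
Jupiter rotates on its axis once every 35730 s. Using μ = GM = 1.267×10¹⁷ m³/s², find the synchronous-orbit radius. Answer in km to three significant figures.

r_sync ≈ 1.60×10⁵ km

A synchronous orbit has period T, so by Kepler's third law a = (μT²/4π²)^(1/3).
μT²/4π² = 1.267×10¹⁷ × (3.573×10⁴)² / 39.48 = 4.097×10²⁴ m³.
a = 1.600×10⁸ m = 1.6002×10⁵ km.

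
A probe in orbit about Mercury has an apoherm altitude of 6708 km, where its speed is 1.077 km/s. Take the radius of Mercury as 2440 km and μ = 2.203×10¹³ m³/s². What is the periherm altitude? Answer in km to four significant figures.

periherm altitude ≈ 462.0 km

r_a = 2440 + 6708 = 9148.0 km = 9.148×10⁶ m.
Specific energy ε = v²/2 − μ/r = -1.828×10⁶ J/kg, so a = −μ/(2ε) = 6.025×10⁶ m.
The apsides satisfy r_p + r_a = 2a, so the periherm radius is 2a − r_a = 2.902×10⁶ m = 2902.0 km.
Periherm altitude = 2902.0 − 2440 = 462.02 km.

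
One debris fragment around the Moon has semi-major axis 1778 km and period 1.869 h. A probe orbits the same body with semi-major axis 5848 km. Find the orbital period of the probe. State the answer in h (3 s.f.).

Kepler's third law: T² ∝ a³, so T₂ = T₁ (a₂/a₁)^(3/2).
a₂/a₁ = 3.289, (a₂/a₁)^(3/2) = 5.965.
T₂ = 1.869 × 5.965 = 11.15 h.

T₂ ≈ 11.1 h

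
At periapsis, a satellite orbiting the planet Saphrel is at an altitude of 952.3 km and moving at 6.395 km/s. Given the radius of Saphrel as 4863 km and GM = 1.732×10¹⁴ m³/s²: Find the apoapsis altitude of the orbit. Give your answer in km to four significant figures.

apoapsis altitude ≈ 7875 km

r_p = 4863 + 952.3 = 5815.3 km = 5.815×10⁶ m.
Specific energy ε = v²/2 − μ/r = -9.335×10⁶ J/kg, so a = −μ/(2ε) = 9.276×10⁶ m.
The apsides satisfy r_p + r_a = 2a, so the apoapsis radius is 2a − r_p = 1.274×10⁷ m = 12738 km.
Apoapsis altitude = 12738 − 4863 = 7874.6 km.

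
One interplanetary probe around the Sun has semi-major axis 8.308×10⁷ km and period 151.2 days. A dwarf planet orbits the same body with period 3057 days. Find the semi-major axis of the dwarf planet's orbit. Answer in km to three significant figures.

a₂ ≈ 6.17×10⁸ km

Kepler's third law: a³ ∝ T², so a₂ = a₁ (T₂/T₁)^(2/3).
T₂/T₁ = 20.22, (T₂/T₁)^(2/3) = 7.422.
a₂ = 8.308×10⁷ × 7.422 = 6.166×10⁸ km.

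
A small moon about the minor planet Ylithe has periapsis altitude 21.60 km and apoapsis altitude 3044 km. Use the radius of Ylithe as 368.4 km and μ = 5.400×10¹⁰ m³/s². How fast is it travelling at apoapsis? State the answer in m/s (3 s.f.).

v ≈ 57.0 m/s

r_p = 368.4 + 21.60 = 390.00 km = 3.9000×10⁵ m.
r_a = 368.4 + 3044 = 3412.4 km = 3.4124×10⁶ m.
Semi-major axis a = (r_p + r_a)/2 = 1901.2 km = 1.901×10⁶ m.
Vis-viva: v² = μ(2/r − 1/a) = 5.400×10¹⁰ × (5.861×10⁻⁷ − 5.260×10⁻⁷) = 3.246×10³ m²/s².
v = 56.98 m/s.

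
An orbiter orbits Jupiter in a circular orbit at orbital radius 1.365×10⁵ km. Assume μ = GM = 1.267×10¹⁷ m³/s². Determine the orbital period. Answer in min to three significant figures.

r = 1.365×10⁵ km = 1.365×10⁸ m.
Kepler's third law: T = 2π√(r³/μ) = 2π√((1.365×10⁸)³ / 1.267×10¹⁷).
r³/μ = 2.007×10⁷ s², so T = 2π × 4.480×10³ = 2.815×10⁴ s.
Converting: 2.815×10⁴ s ÷ 60.00 = 469.2 min.

T ≈ 469 min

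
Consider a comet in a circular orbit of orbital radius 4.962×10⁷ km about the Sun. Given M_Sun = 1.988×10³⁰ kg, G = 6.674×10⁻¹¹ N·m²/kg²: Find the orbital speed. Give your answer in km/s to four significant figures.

μ = GM = 6.674×10⁻¹¹ × 1.988×10³⁰ = 1.327×10²⁰ m³/s².
r = 4.962×10⁷ km = 4.962×10¹⁰ m.
For a circular orbit v = √(μ/r) = √(1.327×10²⁰ / 4.962×10¹⁰) = √(2.674×10⁹) = 51710 m/s.
That is 51.71 km/s.

v ≈ 51.71 km/s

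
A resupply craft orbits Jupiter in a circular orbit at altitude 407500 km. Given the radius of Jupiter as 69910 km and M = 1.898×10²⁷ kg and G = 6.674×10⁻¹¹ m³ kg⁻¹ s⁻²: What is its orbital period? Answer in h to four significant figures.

T ≈ 51.15 h

μ = GM = 6.674×10⁻¹¹ × 1.898×10²⁷ = 1.267×10¹⁷ m³/s².
r = 69910 + 407500 = 477410 km = 4.7741×10⁸ m.
Kepler's third law: T = 2π√(r³/μ) = 2π√((4.774×10⁸)³ / 1.267×10¹⁷).
r³/μ = 8.590×10⁸ s², so T = 2π × 2.931×10⁴ = 1.842×10⁵ s.
Converting: 1.842×10⁵ s ÷ 3600 = 51.15 h.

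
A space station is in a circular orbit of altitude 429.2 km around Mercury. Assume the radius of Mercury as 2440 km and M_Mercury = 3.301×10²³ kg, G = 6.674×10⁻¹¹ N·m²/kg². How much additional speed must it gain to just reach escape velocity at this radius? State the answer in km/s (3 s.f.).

μ = GM = 6.674×10⁻¹¹ × 3.301×10²³ = 2.203×10¹³ m³/s².
r = 2440 + 429.2 = 2869.2 km = 2.8692×10⁶ m.
Circular speed v_c = √(μ/r) = 2771 m/s.
Escape speed v_esc = √(2μ/r) = √2 × v_c = 3919 m/s.
Δv = v_esc − v_c = 1148 m/s = 1.148 km/s.

Δv ≈ 1.15 km/s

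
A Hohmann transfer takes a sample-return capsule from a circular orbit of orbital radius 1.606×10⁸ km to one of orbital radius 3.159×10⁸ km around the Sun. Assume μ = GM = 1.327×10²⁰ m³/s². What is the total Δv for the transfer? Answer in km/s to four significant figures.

Δv_total ≈ 8.023 km/s

r₁ = 1.606×10⁸ km = 1.606×10¹¹ m.
r₂ = 3.159×10⁸ km = 3.159×10¹¹ m.
Transfer ellipse a_t = (r₁ + r₂)/2 = 2.382×10¹¹ m.
At r₁: circular v_c1 = √(μ/r₁) = 28750 m/s; transfer-perihelion v_p = √[μ(2/r₁ − 1/a_t)] = 33100 m/s.
Δv₁ = v_p − v_c1 = 4354 m/s.
At r₂: circular v_c2 = √(μ/r₂) = 20500 m/s; transfer-aphelion v_a = √[μ(2/r₂ − 1/a_t)] = 16830 m/s.
Δv₂ = v_c2 − v_a = 3668 m/s.
Total Δv = Δv₁ + Δv₂ = 8023 m/s = 8.023 km/s.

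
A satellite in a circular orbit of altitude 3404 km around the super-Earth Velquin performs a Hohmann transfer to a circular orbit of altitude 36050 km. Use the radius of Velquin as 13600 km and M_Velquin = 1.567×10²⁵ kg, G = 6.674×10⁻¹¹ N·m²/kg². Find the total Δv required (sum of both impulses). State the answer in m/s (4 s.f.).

μ = GM = 6.674×10⁻¹¹ × 1.567×10²⁵ = 1.046×10¹⁵ m³/s².
r₁ = 13600 + 3404 = 17004 km = 1.7004×10⁷ m.
r₂ = 13600 + 36050 = 49650 km = 4.9650×10⁷ m.
Transfer ellipse a_t = (r₁ + r₂)/2 = 3.333×10⁷ m.
At r₁: circular v_c1 = √(μ/r₁) = 7842 m/s; transfer-periapsis v_p = √[μ(2/r₁ − 1/a_t)] = 9572 m/s.
Δv₁ = v_p − v_c1 = 1730 m/s.
At r₂: circular v_c2 = √(μ/r₂) = 4590 m/s; transfer-apoapsis v_a = √[μ(2/r₂ − 1/a_t)] = 3278 m/s.
Δv₂ = v_c2 − v_a = 1311 m/s.
Total Δv = Δv₁ + Δv₂ = 3041 m/s.

Δv_total ≈ 3041 m/s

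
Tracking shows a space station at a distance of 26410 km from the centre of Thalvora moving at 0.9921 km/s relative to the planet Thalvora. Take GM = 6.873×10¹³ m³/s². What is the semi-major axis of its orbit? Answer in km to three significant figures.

r = 2.641×10⁷ m.
Specific orbital energy ε = v²/2 − μ/r = (992.1)²/2 − 6.873×10¹³/2.641×10⁷ = -2.110×10⁶ J/kg.
Since ε = −μ/(2a), a = −μ/(2ε) = 1.628×10⁷ m = 16284 km.

a ≈ 16300 km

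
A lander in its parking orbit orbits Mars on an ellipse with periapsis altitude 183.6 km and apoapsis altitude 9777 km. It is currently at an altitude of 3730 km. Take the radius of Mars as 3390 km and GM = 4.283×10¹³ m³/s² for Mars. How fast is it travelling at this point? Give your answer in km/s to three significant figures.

v ≈ 2.63 km/s

r_p = 3390 + 183.6 = 3573.6 km = 3.5736×10⁶ m.
r_a = 3390 + 9777 = 13167 km = 1.3167×10⁷ m.
r = 3390 + 3730 = 7120.0 km = 7.120×10⁶ m.
Semi-major axis a = (r_p + r_a)/2 = 8370.3 km = 8.370×10⁶ m.
Vis-viva: v² = μ(2/r − 1/a) = 4.283×10¹³ × (2.809×10⁻⁷ − 1.195×10⁻⁷) = 6.914×10⁶ m²/s².
v = 2629 m/s = 2.629 km/s.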